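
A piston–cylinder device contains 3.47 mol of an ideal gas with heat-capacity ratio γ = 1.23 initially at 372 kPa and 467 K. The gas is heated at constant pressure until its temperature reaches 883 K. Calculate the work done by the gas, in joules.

V₁ = nRT₁/P₁ = 3.47×8.314×467/372 = 36.2 L.
Isobaric: P stays 372 kPa; V/T = const ⇒ T₂ = 883 K, V₂ = 68.5 L.
W = PΔV = 372×(68.5−36.2) kPa·L = 12000 J.

12000 J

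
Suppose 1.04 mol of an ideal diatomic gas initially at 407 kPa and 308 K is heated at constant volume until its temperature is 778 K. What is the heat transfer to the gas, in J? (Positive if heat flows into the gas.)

V₁ = nRT₁/P₁ = 1.04×8.314×308/407 = 6.54 L.
Isochoric: V stays 6.54 L; P/T = const ⇒ T₂ = 778 K, P₂ = 1030 kPa.
W = 0 (no volume change).
ΔU = nCvΔT = 1.04×20.8×(778−308) = 10200 J.
Q = ΔU = 10200 J.

10200 J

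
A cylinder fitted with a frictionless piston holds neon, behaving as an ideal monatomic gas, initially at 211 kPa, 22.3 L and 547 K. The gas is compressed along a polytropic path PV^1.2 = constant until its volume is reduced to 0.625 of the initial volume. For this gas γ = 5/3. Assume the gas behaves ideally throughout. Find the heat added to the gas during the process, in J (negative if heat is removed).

n = P₁V₁/(RT₁) = 211×22.3/(8.314×547) = 1.03 mol.
Polytropic n=1.2: T₂ = T₁(V₁/V₂)^(n−1) = 547×(1.60)^0.20 = 601 K; P₂ = P₁(V₁/V₂)^n = 371 kPa.
W = (P₁V₁−P₂V₂)/(n−1) = (211×22.3−371×13.9)/0.20 = -2320 J.
ΔU = nCvΔT = 1.03×12.5×(601−547) = 696 J.
Q = ΔU + W = -1620 J.

-1620 J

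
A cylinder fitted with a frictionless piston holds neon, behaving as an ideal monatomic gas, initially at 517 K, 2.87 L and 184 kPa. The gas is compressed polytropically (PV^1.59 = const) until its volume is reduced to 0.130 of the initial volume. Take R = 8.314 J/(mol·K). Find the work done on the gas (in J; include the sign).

2090 J

n = P₁V₁/(RT₁) = 184×2.87/(8.314×517) = 0.123 mol.
Polytropic n=1.59: T₂ = T₁(V₁/V₂)^(n−1) = 517×(7.69)^0.59 = 1720 K; P₂ = P₁(V₁/V₂)^n = 4720 kPa.
W = (P₁V₁−P₂V₂)/(n−1) = (184×2.87−4720×0.373)/0.59 = -2090 J.
Work done on the gas = −W_by = 2090 J.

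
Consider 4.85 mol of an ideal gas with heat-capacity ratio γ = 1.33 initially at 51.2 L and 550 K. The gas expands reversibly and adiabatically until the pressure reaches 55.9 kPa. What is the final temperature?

331 K

P₁ = nRT₁/V₁ = 4.85×8.314×550/51.2 = 433 kPa.
Adiabatic: T₂/T₁ = (P₂/P₁)^((γ−1)/γ) ⇒ T₂ = 550×(0.129)^0.248 = 331 K; V₂ = 239 L.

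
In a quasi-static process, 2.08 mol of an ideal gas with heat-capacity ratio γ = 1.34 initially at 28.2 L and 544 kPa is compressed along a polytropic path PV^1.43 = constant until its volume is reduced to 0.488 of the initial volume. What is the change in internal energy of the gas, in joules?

16300 J

T₁ = P₁V₁/(nR) = 544×28.2/(2.08×8.314) = 887 K.
Polytropic n=1.43: T₂ = T₁(V₁/V₂)^(n−1) = 887×(2.05)^0.43 = 1210 K; P₂ = P₁(V₁/V₂)^n = 1520 kPa.
For an ideal gas ΔU = nCvΔT with Cv = R/(γ−1) = 24.5 J/(mol·K).
ΔU = 2.08×24.5×(1210−887) = 16300 J.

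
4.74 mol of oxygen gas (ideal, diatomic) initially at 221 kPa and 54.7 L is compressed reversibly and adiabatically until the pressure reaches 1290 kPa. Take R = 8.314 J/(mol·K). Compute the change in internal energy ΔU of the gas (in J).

T₁ = P₁V₁/(nR) = 221×54.7/(4.74×8.314) = 307 K.
Adiabatic: T₂/T₁ = (P₂/P₁)^((γ−1)/γ) ⇒ T₂ = 307×(5.84)^0.286 = 508 K; V₂ = 15.5 L.
For an ideal gas ΔU = nCvΔT with Cv = (5/2)R = 20.8 J/(mol·K).
ΔU = 4.74×20.8×(508−307) = 19800 J.

19800 J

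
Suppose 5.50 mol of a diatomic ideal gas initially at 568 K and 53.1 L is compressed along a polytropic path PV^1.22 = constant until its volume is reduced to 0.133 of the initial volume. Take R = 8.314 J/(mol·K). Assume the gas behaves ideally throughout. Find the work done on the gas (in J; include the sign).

66000 J

P₁ = nRT₁/V₁ = 5.50×8.314×568/53.1 = 489 kPa.
Polytropic n=1.22: T₂ = T₁(V₁/V₂)^(n−1) = 568×(7.52)^0.22 = 885 K; P₂ = P₁(V₁/V₂)^n = 5730 kPa.
W = (P₁V₁−P₂V₂)/(n−1) = (489×53.1−5730×7.06)/0.22 = -66000 J.
Work done on the gas = −W_by = 66000 J.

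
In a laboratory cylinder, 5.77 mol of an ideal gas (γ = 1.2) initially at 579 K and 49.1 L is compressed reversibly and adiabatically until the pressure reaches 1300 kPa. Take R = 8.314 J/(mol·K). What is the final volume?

P₁ = nRT₁/V₁ = 5.77×8.314×579/49.1 = 566 kPa.
Adiabatic: T₂/T₁ = (P₂/P₁)^((γ−1)/γ) ⇒ T₂ = 579×(2.30)^0.167 = 665 K; V₂ = 24.5 L.

24.5 L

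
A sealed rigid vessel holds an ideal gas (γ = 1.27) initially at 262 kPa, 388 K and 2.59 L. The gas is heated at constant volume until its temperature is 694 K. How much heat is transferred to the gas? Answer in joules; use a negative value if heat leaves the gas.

n = P₁V₁/(RT₁) = 262×2.59/(8.314×388) = 0.210 mol.
Isochoric: V stays 2.59 L; P/T = const ⇒ T₂ = 694 K, P₂ = 469 kPa.
W = 0 (no volume change).
ΔU = nCvΔT = 0.210×30.8×(694−388) = 1980 J.
Q = ΔU = 1980 J.

1980 J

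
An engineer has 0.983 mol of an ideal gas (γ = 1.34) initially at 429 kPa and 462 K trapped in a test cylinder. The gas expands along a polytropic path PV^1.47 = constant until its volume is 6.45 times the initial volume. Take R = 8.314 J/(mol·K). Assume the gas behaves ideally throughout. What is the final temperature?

192 K

V₁ = nRT₁/P₁ = 0.983×8.314×462/429 = 8.80 L.
Polytropic n=1.47: T₂ = T₁(V₁/V₂)^(n−1) = 462×(0.155)^0.47 = 192 K; P₂ = P₁(V₁/V₂)^n = 27.7 kPa.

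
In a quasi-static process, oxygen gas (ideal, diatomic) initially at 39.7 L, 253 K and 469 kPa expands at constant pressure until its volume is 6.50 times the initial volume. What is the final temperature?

1640 K

Isobaric: P stays 469 kPa; V/T = const ⇒ T₂ = 1640 K, V₂ = 258 L.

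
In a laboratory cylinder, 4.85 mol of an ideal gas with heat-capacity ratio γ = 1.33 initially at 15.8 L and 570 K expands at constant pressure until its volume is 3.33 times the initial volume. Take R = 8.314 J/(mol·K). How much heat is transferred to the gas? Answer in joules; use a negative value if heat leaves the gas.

216000 J

P₁ = nRT₁/V₁ = 4.85×8.314×570/15.8 = 1450 kPa.
Isobaric: P stays 1450 kPa; V/T = const ⇒ T₂ = 1900 K, V₂ = 52.6 L.
W = PΔV = 1450×(52.6−15.8) kPa·L = 53600 J.
ΔU = nCvΔT = 4.85×25.2×(1900−570) = 162000 J.
Q = ΔU + W = nCpΔT = 216000 J.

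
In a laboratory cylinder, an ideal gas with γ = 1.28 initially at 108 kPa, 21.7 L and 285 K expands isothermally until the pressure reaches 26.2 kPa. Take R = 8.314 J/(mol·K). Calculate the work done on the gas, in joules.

-3320 J

n = P₁V₁/(RT₁) = 108×21.7/(8.314×285) = 0.989 mol.
Isothermal: T stays 285 K; PV = const ⇒ V₂ = 89.5 L, P₂ = 26.2 kPa.
W = nRT ln(V₂/V₁) = 0.989×8.314×285×ln(4.12) = 3320 J.
Work done on the gas = −W_by = -3320 J.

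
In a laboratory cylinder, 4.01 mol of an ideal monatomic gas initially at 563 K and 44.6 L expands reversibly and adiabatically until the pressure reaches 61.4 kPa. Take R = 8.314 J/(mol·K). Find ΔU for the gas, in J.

-15100 J

P₁ = nRT₁/V₁ = 4.01×8.314×563/44.6 = 421 kPa.
Adiabatic: T₂/T₁ = (P₂/P₁)^((γ−1)/γ) ⇒ T₂ = 563×(0.146)^0.400 = 261 K; V₂ = 142 L.
For an ideal gas ΔU = nCvΔT with Cv = (3/2)R = 12.5 J/(mol·K).
ΔU = 4.01×12.5×(261−563) = -15100 J.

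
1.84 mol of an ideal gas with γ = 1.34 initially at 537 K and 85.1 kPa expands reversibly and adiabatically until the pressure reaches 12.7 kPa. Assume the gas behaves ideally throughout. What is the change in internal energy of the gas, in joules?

-9250 J

V₁ = nRT₁/P₁ = 1.84×8.314×537/85.1 = 96.5 L.
Adiabatic: T₂/T₁ = (P₂/P₁)^((γ−1)/γ) ⇒ T₂ = 537×(0.149)^0.254 = 331 K; V₂ = 399 L.
For an ideal gas ΔU = nCvΔT with Cv = R/(γ−1) = 24.5 J/(mol·K).
ΔU = 1.84×24.5×(331−537) = -9250 J.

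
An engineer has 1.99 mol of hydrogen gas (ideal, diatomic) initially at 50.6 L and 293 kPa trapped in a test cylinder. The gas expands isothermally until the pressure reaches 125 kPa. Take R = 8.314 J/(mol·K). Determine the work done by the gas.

T₁ = P₁V₁/(nR) = 293×50.6/(1.99×8.314) = 896 K.
Isothermal: T stays 896 K; PV = const ⇒ V₂ = 119 L, P₂ = 125 kPa.
W = nRT ln(V₂/V₁) = 1.99×8.314×896×ln(2.34) = 12600 J.

12600 J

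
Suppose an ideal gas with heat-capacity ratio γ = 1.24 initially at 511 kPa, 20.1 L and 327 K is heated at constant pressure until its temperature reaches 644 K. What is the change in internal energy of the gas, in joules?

n = P₁V₁/(RT₁) = 511×20.1/(8.314×327) = 3.78 mol.
Isobaric: P stays 511 kPa; V/T = const ⇒ T₂ = 644 K, V₂ = 39.6 L.
For an ideal gas ΔU = nCvΔT with Cv = R/(γ−1) = 34.6 J/(mol·K).
ΔU = 3.78×34.6×(644−327) = 41500 J.

41500 J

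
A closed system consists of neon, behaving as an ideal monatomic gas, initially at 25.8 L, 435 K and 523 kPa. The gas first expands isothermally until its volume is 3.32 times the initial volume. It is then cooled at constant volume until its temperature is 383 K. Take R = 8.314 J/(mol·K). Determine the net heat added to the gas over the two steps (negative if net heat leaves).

n = P₁V₁/(RT₁) = 523×25.8/(8.314×435) = 3.73 mol.
Step 1 — Isothermal: T stays 435 K; PV = const ⇒ V₂ = 85.7 L, P₂ = 158 kPa.
ΔU = 0 (ideal gas, T constant).
W = nRT ln(V₂/V₁) = 3.73×8.314×435×ln(3.32) = 16200 J.
Q = ΔU + W = 16200 J.
State after step 1: P = 158 kPa, V = 85.7 L, T = 435 K.
Step 2 — Isochoric: V stays 85.7 L; P/T = const ⇒ T₂ = 383 K, P₂ = 139 kPa.
W = 0 (no volume change).
ΔU = nCvΔT = 3.73×12.5×(383−435) = -2420 J.
Q = ΔU = -2420 J.
Net over both steps: W = 16200 J, Q = 13800 J, ΔU = -2420 J.

13800 J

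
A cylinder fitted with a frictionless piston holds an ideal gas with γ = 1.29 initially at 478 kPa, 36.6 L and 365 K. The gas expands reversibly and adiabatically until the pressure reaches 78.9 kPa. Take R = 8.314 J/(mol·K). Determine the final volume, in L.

Adiabatic: T₂/T₁ = (P₂/P₁)^((γ−1)/γ) ⇒ T₂ = 365×(0.165)^0.225 = 243 K; V₂ = 148 L.

148 L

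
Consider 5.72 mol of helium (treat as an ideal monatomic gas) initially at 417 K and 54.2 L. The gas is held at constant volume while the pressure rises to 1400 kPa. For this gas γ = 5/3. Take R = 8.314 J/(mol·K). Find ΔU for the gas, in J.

P₁ = nRT₁/V₁ = 5.72×8.314×417/54.2 = 366 kPa.
Isochoric: V stays 54.2 L; P/T = const ⇒ T₂ = 1600 K, P₂ = 1400 kPa.
For an ideal gas ΔU = nCvΔT with Cv = (3/2)R = 12.5 J/(mol·K).
ΔU = 5.72×12.5×(1600−417) = 84100 J.

84100 J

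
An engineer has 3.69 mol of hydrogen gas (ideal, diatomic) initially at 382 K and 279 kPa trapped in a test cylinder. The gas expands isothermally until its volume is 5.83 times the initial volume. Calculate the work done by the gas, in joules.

20700 J

V₁ = nRT₁/P₁ = 3.69×8.314×382/279 = 42.0 L.
Isothermal: T stays 382 K; PV = const ⇒ V₂ = 245 L, P₂ = 47.9 kPa.
W = nRT ln(V₂/V₁) = 3.69×8.314×382×ln(5.83) = 20700 J.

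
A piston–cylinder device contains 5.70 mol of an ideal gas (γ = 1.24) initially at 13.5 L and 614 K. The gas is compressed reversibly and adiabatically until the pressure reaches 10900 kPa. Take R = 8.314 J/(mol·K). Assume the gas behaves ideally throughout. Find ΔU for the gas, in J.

P₁ = nRT₁/V₁ = 5.70×8.314×614/13.5 = 2160 kPa.
Adiabatic: T₂/T₁ = (P₂/P₁)^((γ−1)/γ) ⇒ T₂ = 614×(5.06)^0.194 = 840 K; V₂ = 3.65 L.
For an ideal gas ΔU = nCvΔT with Cv = R/(γ−1) = 34.6 J/(mol·K).
ΔU = 5.70×34.6×(840−614) = 44700 J.

44700 J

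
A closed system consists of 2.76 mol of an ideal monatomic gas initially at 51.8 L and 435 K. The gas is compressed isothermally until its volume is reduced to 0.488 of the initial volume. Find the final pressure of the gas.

395 kPa

P₁ = nRT₁/V₁ = 2.76×8.314×435/51.8 = 193 kPa.
Isothermal: T stays 435 K; PV = const ⇒ V₂ = 25.3 L, P₂ = 395 kPa.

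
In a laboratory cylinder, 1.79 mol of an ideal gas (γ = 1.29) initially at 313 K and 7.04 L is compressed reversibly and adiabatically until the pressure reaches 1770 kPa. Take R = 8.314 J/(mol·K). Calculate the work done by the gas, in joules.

-3980 J

P₁ = nRT₁/V₁ = 1.79×8.314×313/7.04 = 662 kPa.
Adiabatic: T₂/T₁ = (P₂/P₁)^((γ−1)/γ) ⇒ T₂ = 313×(2.68)^0.225 = 390 K; V₂ = 3.28 L.
ΔU = nCvΔT = 1.79×28.7×(390−313) = 3980 J.
Q = 0 for an adiabatic process, so W = −ΔU = -3980 J.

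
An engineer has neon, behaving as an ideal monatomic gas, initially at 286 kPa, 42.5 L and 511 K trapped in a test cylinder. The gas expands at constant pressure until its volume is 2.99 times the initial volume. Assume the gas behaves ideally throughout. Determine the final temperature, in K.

1530 K

Isobaric: P stays 286 kPa; V/T = const ⇒ T₂ = 1530 K, V₂ = 127 L.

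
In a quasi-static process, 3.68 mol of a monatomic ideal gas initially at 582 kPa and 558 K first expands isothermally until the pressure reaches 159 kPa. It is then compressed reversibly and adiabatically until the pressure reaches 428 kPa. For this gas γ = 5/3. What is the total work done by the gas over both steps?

9710 J

V₁ = nRT₁/P₁ = 3.68×8.314×558/582 = 29.3 L.
Step 1 — Isothermal: T stays 558 K; PV = const ⇒ V₂ = 107 L, P₂ = 159 kPa.
ΔU = 0 (ideal gas, T constant).
W = nRT ln(V₂/V₁) = 3.68×8.314×558×ln(3.66) = 22200 J.
Q = ΔU + W = 22200 J.
State after step 1: P = 159 kPa, V = 107 L, T = 558 K.
Step 2 — Adiabatic: T₂/T₁ = (P₂/P₁)^((γ−1)/γ) ⇒ T₂ = 558×(2.69)^0.400 = 829 K; V₂ = 59.3 L.
ΔU = nCvΔT = 3.68×12.5×(829−558) = 12400 J.
Q = 0 for an adiabatic process, so W = −ΔU = -12400 J.
Net over both steps: W = 9710 J, Q = 22200 J, ΔU = 12400 J.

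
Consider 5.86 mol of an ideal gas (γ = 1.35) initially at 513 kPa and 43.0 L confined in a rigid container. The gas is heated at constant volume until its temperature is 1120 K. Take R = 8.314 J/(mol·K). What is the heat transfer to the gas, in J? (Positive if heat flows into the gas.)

T₁ = P₁V₁/(nR) = 513×43.0/(5.86×8.314) = 453 K.
Isochoric: V stays 43.0 L; P/T = const ⇒ T₂ = 1120 K, P₂ = 1270 kPa.
W = 0 (no volume change).
ΔU = nCvΔT = 5.86×23.8×(1120−453) = 92900 J.
Q = ΔU = 92900 J.

92900 J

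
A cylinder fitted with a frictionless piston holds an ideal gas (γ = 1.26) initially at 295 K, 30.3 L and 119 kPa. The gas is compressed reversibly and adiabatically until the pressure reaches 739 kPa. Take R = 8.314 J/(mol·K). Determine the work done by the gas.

-6350 J

n = P₁V₁/(RT₁) = 119×30.3/(8.314×295) = 1.47 mol.
Adiabatic: T₂/T₁ = (P₂/P₁)^((γ−1)/γ) ⇒ T₂ = 295×(6.21)^0.206 = 430 K; V₂ = 7.11 L.
ΔU = nCvΔT = 1.47×32.0×(430−295) = 6350 J.
Q = 0 for an adiabatic process, so W = −ΔU = -6350 J.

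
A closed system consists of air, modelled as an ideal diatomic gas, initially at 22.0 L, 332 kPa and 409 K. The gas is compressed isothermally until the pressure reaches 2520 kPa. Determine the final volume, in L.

2.90 L

Isothermal: T stays 409 K; PV = const ⇒ V₂ = 2.90 L, P₂ = 2520 kPa.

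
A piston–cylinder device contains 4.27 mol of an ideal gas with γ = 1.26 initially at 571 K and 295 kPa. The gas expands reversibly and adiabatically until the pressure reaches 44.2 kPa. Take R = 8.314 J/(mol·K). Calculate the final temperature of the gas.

V₁ = nRT₁/P₁ = 4.27×8.314×571/295 = 68.7 L.
Adiabatic: T₂/T₁ = (P₂/P₁)^((γ−1)/γ) ⇒ T₂ = 571×(0.150)^0.206 = 386 K; V₂ = 310 L.

386 K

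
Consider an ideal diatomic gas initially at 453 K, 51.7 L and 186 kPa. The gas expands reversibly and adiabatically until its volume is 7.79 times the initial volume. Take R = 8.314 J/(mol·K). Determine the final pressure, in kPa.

10.5 kPa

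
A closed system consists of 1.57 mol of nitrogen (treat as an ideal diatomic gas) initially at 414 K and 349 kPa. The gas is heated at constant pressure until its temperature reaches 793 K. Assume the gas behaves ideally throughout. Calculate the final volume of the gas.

29.7 L

V₁ = nRT₁/P₁ = 1.57×8.314×414/349 = 15.5 L.
Isobaric: P stays 349 kPa; V/T = const ⇒ T₂ = 793 K, V₂ = 29.7 L.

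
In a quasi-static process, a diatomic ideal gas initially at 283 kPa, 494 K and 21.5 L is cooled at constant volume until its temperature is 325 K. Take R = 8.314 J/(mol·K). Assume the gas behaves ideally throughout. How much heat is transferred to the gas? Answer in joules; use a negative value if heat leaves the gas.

-5200 J

n = P₁V₁/(RT₁) = 283×21.5/(8.314×494) = 1.48 mol.
Isochoric: V stays 21.5 L; P/T = const ⇒ T₂ = 325 K, P₂ = 186 kPa.
W = 0 (no volume change).
ΔU = nCvΔT = 1.48×20.8×(325−494) = -5200 J.
Q = ΔU = -5200 J.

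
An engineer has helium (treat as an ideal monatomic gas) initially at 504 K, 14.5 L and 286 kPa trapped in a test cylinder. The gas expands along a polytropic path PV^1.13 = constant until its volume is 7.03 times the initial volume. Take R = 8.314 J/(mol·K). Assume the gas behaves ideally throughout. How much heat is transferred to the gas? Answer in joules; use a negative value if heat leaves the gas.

5750 J

n = P₁V₁/(RT₁) = 286×14.5/(8.314×504) = 0.990 mol.
Polytropic n=1.13: T₂ = T₁(V₁/V₂)^(n−1) = 504×(0.142)^0.13 = 391 K; P₂ = P₁(V₁/V₂)^n = 31.6 kPa.
W = (P₁V₁−P₂V₂)/(n−1) = (286×14.5−31.6×102)/0.13 = 7140 J.
ΔU = nCvΔT = 0.990×12.5×(391−504) = -1390 J.
Q = ΔU + W = 5750 J.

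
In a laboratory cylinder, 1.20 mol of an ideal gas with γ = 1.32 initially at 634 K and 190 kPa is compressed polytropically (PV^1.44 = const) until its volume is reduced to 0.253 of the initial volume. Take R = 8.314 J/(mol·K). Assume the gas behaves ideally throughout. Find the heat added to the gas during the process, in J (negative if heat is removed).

4480 J

V₁ = nRT₁/P₁ = 1.20×8.314×634/190 = 33.3 L.
Polytropic n=1.44: T₂ = T₁(V₁/V₂)^(n−1) = 634×(3.95)^0.44 = 1160 K; P₂ = P₁(V₁/V₂)^n = 1370 kPa.
W = (P₁V₁−P₂V₂)/(n−1) = (190×33.3−1370×8.42)/0.44 = -11900 J.
ΔU = nCvΔT = 1.20×26.0×(1160−634) = 16400 J.
Q = ΔU + W = 4480 J.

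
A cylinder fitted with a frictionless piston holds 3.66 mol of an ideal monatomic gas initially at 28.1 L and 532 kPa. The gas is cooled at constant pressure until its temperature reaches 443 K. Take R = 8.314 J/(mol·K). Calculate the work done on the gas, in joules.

T₁ = P₁V₁/(nR) = 532×28.1/(3.66×8.314) = 491 K.
Isobaric: P stays 532 kPa; V/T = const ⇒ T₂ = 443 K, V₂ = 25.3 L.
W = PΔV = 532×(25.3−28.1) kPa·L = -1470 J.
Work done on the gas = −W_by = 1470 J.

1470 J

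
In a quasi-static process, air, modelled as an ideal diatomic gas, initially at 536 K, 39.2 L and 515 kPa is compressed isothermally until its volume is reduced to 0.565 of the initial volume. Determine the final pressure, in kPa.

912 kPa

Isothermal: T stays 536 K; PV = const ⇒ V₂ = 22.1 L, P₂ = 912 kPa.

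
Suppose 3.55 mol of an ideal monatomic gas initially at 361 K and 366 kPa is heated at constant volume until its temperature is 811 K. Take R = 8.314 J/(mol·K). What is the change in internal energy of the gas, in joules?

V₁ = nRT₁/P₁ = 3.55×8.314×361/366 = 29.1 L.
Isochoric: V stays 29.1 L; P/T = const ⇒ T₂ = 811 K, P₂ = 822 kPa.
For an ideal gas ΔU = nCvΔT with Cv = (3/2)R = 12.5 J/(mol·K).
ΔU = 3.55×12.5×(811−361) = 19900 J.

19900 J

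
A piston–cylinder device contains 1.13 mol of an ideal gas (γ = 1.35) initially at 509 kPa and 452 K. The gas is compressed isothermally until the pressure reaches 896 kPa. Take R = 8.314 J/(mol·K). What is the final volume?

V₁ = nRT₁/P₁ = 1.13×8.314×452/509 = 8.34 L.
Isothermal: T stays 452 K; PV = const ⇒ V₂ = 4.74 L, P₂ = 896 kPa.

4.74 L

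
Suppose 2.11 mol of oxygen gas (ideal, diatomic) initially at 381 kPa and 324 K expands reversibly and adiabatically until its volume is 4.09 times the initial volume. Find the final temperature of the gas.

184 K

V₁ = nRT₁/P₁ = 2.11×8.314×324/381 = 14.9 L.
Adiabatic: TV^(γ−1) = const ⇒ T₂ = 324×(0.244)^0.400 = 184 K; PV^γ = const ⇒ P₂ = 53.0 kPa.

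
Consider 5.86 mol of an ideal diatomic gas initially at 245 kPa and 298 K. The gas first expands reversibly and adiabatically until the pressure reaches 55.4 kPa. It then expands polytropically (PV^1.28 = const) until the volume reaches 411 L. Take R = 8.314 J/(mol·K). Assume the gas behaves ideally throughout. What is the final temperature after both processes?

153 K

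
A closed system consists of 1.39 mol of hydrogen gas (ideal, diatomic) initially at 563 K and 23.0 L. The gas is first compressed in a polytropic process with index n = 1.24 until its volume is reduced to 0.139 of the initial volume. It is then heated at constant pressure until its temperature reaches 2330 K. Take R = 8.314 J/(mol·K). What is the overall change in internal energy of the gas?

P₁ = nRT₁/V₁ = 1.39×8.314×563/23.0 = 283 kPa.
Step 1 — Polytropic n=1.24: T₂ = T₁(V₁/V₂)^(n−1) = 563×(7.19)^0.24 = 904 K; P₂ = P₁(V₁/V₂)^n = 3270 kPa.
W = (P₁V₁−P₂V₂)/(n−1) = (283×23.0−3270×3.20)/0.24 = -16400 J.
ΔU = nCvΔT = 1.39×20.8×(904−563) = 9850 J.
Q = ΔU + W = -6570 J.
State after step 1: P = 3270 kPa, V = 3.20 L, T = 904 K.
Step 2 — Isobaric: P stays 3270 kPa; V/T = const ⇒ T₂ = 2330 K, V₂ = 8.24 L.
W = PΔV = 3270×(8.24−3.20) kPa·L = 16500 J.
ΔU = nCvΔT = 1.39×20.8×(2330−904) = 41200 J.
Q = ΔU + W = nCpΔT = 57700 J.
Net over both steps: W = 57.7 J, Q = 51100 J, ΔU = 51100 J.

51100 J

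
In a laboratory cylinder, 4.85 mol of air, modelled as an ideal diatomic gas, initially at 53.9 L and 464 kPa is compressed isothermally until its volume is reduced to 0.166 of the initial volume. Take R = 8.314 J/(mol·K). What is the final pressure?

2800 kPa

T₁ = P₁V₁/(nR) = 464×53.9/(4.85×8.314) = 620 K.
Isothermal: T stays 620 K; PV = const ⇒ V₂ = 8.95 L, P₂ = 2800 kPa.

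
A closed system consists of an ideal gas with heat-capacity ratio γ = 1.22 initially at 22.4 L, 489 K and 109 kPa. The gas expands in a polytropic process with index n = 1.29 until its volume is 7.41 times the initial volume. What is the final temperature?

Polytropic n=1.29: T₂ = T₁(V₁/V₂)^(n−1) = 489×(0.135)^0.29 = 274 K; P₂ = P₁(V₁/V₂)^n = 8.23 kPa.

274 K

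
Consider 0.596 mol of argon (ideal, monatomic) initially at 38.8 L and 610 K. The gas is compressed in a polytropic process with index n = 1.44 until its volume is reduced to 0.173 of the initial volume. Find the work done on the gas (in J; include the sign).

8000 J

P₁ = nRT₁/V₁ = 0.596×8.314×610/38.8 = 77.9 kPa.
Polytropic n=1.44: T₂ = T₁(V₁/V₂)^(n−1) = 610×(5.78)^0.44 = 1320 K; P₂ = P₁(V₁/V₂)^n = 974 kPa.
W = (P₁V₁−P₂V₂)/(n−1) = (77.9×38.8−974×6.71)/0.44 = -8000 J.
Work done on the gas = −W_by = 8000 J.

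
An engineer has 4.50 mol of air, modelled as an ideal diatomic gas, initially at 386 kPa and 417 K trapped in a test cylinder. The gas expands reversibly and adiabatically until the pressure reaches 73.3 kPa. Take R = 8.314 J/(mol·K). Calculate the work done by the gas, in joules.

14700 J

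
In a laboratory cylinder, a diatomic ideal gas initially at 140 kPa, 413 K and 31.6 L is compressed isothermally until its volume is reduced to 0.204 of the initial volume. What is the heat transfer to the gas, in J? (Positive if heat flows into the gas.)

-7030 J

n = P₁V₁/(RT₁) = 140×31.6/(8.314×413) = 1.29 mol.
Isothermal: T stays 413 K; PV = const ⇒ V₂ = 6.45 L, P₂ = 686 kPa.
ΔU = 0 (ideal gas, T constant).
W = nRT ln(V₂/V₁) = 1.29×8.314×413×ln(0.204) = -7030 J.
Q = ΔU + W = -7030 J.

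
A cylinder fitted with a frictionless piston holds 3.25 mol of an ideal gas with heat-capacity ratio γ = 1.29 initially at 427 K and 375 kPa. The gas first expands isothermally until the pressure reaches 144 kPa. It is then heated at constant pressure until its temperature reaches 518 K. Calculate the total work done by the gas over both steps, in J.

V₁ = nRT₁/P₁ = 3.25×8.314×427/375 = 30.8 L.
Step 1 — Isothermal: T stays 427 K; PV = const ⇒ V₂ = 80.1 L, P₂ = 144 kPa.
ΔU = 0 (ideal gas, T constant).
W = nRT ln(V₂/V₁) = 3.25×8.314×427×ln(2.60) = 11000 J.
Q = ΔU + W = 11000 J.
State after step 1: P = 144 kPa, V = 80.1 L, T = 427 K.
Step 2 — Isobaric: P stays 144 kPa; V/T = const ⇒ T₂ = 518 K, V₂ = 97.2 L.
W = PΔV = 144×(97.2−80.1) kPa·L = 2460 J.
ΔU = nCvΔT = 3.25×28.7×(518−427) = 8480 J.
Q = ΔU + W = nCpΔT = 10900 J.
Net over both steps: W = 13500 J, Q = 22000 J, ΔU = 8480 J.

13500 J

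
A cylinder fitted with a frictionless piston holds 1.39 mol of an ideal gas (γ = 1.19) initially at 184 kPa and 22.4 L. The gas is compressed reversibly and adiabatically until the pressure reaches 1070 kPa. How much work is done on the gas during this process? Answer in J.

T₁ = P₁V₁/(nR) = 184×22.4/(1.39×8.314) = 357 K.
Adiabatic: T₂/T₁ = (P₂/P₁)^((γ−1)/γ) ⇒ T₂ = 357×(5.82)^0.160 = 472 K; V₂ = 5.10 L.
ΔU = nCvΔT = 1.39×43.8×(472−357) = 7040 J.
Q = 0 for an adiabatic process, so W = −ΔU = -7040 J.
Work done on the gas = −W_by = 7040 J.

7040 J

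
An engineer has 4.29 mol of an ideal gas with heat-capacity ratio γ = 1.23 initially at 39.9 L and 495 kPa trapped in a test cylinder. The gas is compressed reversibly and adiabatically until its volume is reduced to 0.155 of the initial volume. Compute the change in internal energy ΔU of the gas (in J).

T₁ = P₁V₁/(nR) = 495×39.9/(4.29×8.314) = 554 K.
Adiabatic: TV^(γ−1) = const ⇒ T₂ = 554×(6.45)^0.230 = 850 K; PV^γ = const ⇒ P₂ = 4900 kPa.
For an ideal gas ΔU = nCvΔT with Cv = R/(γ−1) = 36.1 J/(mol·K).
ΔU = 4.29×36.1×(850−554) = 46000 J.

46000 J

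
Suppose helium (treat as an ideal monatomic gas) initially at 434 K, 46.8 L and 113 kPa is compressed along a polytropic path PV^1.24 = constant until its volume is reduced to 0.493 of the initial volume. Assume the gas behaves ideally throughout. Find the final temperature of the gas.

514 K

Polytropic n=1.24: T₂ = T₁(V₁/V₂)^(n−1) = 434×(2.03)^0.24 = 514 K; P₂ = P₁(V₁/V₂)^n = 272 kPa.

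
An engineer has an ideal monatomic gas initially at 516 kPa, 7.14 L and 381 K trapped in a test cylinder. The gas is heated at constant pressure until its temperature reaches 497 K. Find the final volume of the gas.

Isobaric: P stays 516 kPa; V/T = const ⇒ T₂ = 497 K, V₂ = 9.31 L.

9.31 L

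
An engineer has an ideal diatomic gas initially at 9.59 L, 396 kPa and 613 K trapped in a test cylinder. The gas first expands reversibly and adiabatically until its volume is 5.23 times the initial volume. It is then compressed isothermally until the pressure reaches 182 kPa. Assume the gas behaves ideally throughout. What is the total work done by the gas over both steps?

1580 J

n = P₁V₁/(RT₁) = 396×9.59/(8.314×613) = 0.745 mol.
Step 1 — Adiabatic: TV^(γ−1) = const ⇒ T₂ = 613×(0.191)^0.400 = 316 K; PV^γ = const ⇒ P₂ = 39.1 kPa.
ΔU = nCvΔT = 0.745×20.8×(316−613) = -4600 J.
Q = 0 for an adiabatic process, so W = −ΔU = 4600 J.
State after step 1: P = 39.1 kPa, V = 50.2 L, T = 316 K.
Step 2 — Isothermal: T stays 316 K; PV = const ⇒ V₂ = 10.8 L, P₂ = 182 kPa.
ΔU = 0 (ideal gas, T constant).
W = nRT ln(V₂/V₁) = 0.745×8.314×316×ln(0.215) = -3010 J.
Q = ΔU + W = -3010 J.
Net over both steps: W = 1580 J, Q = -3010 J, ΔU = -4600 J.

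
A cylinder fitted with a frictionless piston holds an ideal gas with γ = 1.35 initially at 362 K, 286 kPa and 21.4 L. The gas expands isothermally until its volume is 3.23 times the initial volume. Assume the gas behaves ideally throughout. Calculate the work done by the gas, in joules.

7180 J

n = P₁V₁/(RT₁) = 286×21.4/(8.314×362) = 2.03 mol.
Isothermal: T stays 362 K; PV = const ⇒ V₂ = 69.1 L, P₂ = 88.5 kPa.
W = nRT ln(V₂/V₁) = 2.03×8.314×362×ln(3.23) = 7180 J.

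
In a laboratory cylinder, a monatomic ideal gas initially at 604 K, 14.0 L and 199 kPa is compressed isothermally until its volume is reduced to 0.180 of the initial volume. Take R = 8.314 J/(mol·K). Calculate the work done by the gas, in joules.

-4780 J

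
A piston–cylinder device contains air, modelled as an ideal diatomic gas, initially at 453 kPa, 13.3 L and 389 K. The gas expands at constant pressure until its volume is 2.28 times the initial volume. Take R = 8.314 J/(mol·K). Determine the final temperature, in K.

887 K

Isobaric: P stays 453 kPa; V/T = const ⇒ T₂ = 887 K, V₂ = 30.3 L.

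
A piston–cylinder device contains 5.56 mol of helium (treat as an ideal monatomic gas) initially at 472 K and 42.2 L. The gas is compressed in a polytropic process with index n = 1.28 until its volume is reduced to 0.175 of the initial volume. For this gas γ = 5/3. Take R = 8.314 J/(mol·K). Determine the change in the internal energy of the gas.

20600 J

P₁ = nRT₁/V₁ = 5.56×8.314×472/42.2 = 517 kPa.
Polytropic n=1.28: T₂ = T₁(V₁/V₂)^(n−1) = 472×(5.71)^0.28 = 769 K; P₂ = P₁(V₁/V₂)^n = 4810 kPa.
For an ideal gas ΔU = nCvΔT with Cv = (3/2)R = 12.5 J/(mol·K).
ΔU = 5.56×12.5×(769−472) = 20600 J.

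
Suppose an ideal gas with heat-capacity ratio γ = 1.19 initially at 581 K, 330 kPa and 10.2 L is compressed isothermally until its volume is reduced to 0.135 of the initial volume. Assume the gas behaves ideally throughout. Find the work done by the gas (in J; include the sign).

-6740 J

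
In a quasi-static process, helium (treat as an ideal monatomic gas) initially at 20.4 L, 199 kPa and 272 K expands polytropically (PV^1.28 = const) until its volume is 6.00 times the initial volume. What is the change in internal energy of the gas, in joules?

-2400 J

n = P₁V₁/(RT₁) = 199×20.4/(8.314×272) = 1.80 mol.
Polytropic n=1.28: T₂ = T₁(V₁/V₂)^(n−1) = 272×(0.167)^0.28 = 165 K; P₂ = P₁(V₁/V₂)^n = 20.1 kPa.
For an ideal gas ΔU = nCvΔT with Cv = (3/2)R = 12.5 J/(mol·K).
ΔU = 1.80×12.5×(165−272) = -2400 J.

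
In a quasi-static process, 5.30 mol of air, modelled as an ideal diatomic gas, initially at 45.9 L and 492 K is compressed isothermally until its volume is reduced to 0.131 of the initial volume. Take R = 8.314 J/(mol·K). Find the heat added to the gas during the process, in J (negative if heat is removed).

P₁ = nRT₁/V₁ = 5.30×8.314×492/45.9 = 472 kPa.
Isothermal: T stays 492 K; PV = const ⇒ V₂ = 6.01 L, P₂ = 3610 kPa.
ΔU = 0 (ideal gas, T constant).
W = nRT ln(V₂/V₁) = 5.30×8.314×492×ln(0.131) = -44100 J.
Q = ΔU + W = -44100 J.

-44100 J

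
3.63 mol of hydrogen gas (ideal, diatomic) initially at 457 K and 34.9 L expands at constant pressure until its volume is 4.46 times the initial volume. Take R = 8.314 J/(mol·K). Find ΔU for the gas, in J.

P₁ = nRT₁/V₁ = 3.63×8.314×457/34.9 = 395 kPa.
Isobaric: P stays 395 kPa; V/T = const ⇒ T₂ = 2040 K, V₂ = 156 L.
For an ideal gas ΔU = nCvΔT with Cv = (5/2)R = 20.8 J/(mol·K).
ΔU = 3.63×20.8×(2040−457) = 119000 J.

119000 J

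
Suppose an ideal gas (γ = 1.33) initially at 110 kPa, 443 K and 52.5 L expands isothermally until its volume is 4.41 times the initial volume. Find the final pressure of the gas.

24.9 kPa

Isothermal: T stays 443 K; PV = const ⇒ V₂ = 232 L, P₂ = 24.9 kPa.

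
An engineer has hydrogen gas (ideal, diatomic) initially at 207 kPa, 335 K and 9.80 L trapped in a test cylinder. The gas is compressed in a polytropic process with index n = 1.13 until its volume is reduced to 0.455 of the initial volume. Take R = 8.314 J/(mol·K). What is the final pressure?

504 kPa

Polytropic n=1.13: T₂ = T₁(V₁/V₂)^(n−1) = 335×(2.20)^0.13 = 371 K; P₂ = P₁(V₁/V₂)^n = 504 kPa.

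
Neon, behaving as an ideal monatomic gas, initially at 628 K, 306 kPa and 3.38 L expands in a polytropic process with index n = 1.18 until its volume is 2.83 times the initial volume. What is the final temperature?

521 K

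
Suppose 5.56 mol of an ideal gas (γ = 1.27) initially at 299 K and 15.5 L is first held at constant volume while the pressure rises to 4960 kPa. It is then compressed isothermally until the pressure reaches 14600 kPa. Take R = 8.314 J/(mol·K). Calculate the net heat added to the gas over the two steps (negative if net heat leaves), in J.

P₁ = nRT₁/V₁ = 5.56×8.314×299/15.5 = 892 kPa.
Step 1 — Isochoric: V stays 15.5 L; P/T = const ⇒ T₂ = 1660 K, P₂ = 4960 kPa.
W = 0 (no volume change).
ΔU = nCvΔT = 5.56×30.8×(1660−299) = 234000 J.
Q = ΔU = 234000 J.
State after step 1: P = 4960 kPa, V = 15.5 L, T = 1660 K.
Step 2 — Isothermal: T stays 1660 K; PV = const ⇒ V₂ = 5.27 L, P₂ = 14600 kPa.
ΔU = 0 (ideal gas, T constant).
W = nRT ln(V₂/V₁) = 5.56×8.314×1660×ln(0.340) = -83000 J.
Q = ΔU + W = -83000 J.
Net over both steps: W = -83000 J, Q = 151000 J, ΔU = 234000 J.

151000 J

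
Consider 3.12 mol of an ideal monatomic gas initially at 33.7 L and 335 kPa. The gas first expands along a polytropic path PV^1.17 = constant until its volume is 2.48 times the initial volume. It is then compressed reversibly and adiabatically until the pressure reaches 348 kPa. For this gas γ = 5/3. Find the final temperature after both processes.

T₁ = P₁V₁/(nR) = 335×33.7/(3.12×8.314) = 435 K.
Step 1 — Polytropic n=1.17: T₂ = T₁(V₁/V₂)^(n−1) = 435×(0.403)^0.17 = 373 K; P₂ = P₁(V₁/V₂)^n = 116 kPa.
W = (P₁V₁−P₂V₂)/(n−1) = (335×33.7−116×83.6)/0.17 = 9500 J.
ΔU = nCvΔT = 3.12×12.5×(373−435) = -2420 J.
Q = ΔU + W = 7080 J.
State after step 1: P = 116 kPa, V = 83.6 L, T = 373 K.
Step 2 — Adiabatic: T₂/T₁ = (P₂/P₁)^((γ−1)/γ) ⇒ T₂ = 373×(3.01)^0.400 = 579 K; V₂ = 43.2 L.
ΔU = nCvΔT = 3.12×12.5×(579−373) = 8030 J.
Q = 0 for an adiabatic process, so W = −ΔU = -8030 J.
Net over both steps: W = 1470 J, Q = 7080 J, ΔU = 5600 J.

579 K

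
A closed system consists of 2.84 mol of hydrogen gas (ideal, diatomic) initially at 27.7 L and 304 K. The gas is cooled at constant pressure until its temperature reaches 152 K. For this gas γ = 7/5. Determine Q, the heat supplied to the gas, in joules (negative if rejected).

P₁ = nRT₁/V₁ = 2.84×8.314×304/27.7 = 259 kPa.
Isobaric: P stays 259 kPa; V/T = const ⇒ T₂ = 152 K, V₂ = 13.8 L.
W = PΔV = 259×(13.8−27.7) kPa·L = -3590 J.
ΔU = nCvΔT = 2.84×20.8×(152−304) = -8970 J.
Q = ΔU + W = nCpΔT = -12600 J.

-12600 J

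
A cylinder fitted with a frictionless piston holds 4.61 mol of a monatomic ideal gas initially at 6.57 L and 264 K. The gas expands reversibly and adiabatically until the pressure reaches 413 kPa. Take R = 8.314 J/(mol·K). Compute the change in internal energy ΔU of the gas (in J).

P₁ = nRT₁/V₁ = 4.61×8.314×264/6.57 = 1540 kPa.
Adiabatic: T₂/T₁ = (P₂/P₁)^((γ−1)/γ) ⇒ T₂ = 264×(0.268)^0.400 = 156 K; V₂ = 14.5 L.
For an ideal gas ΔU = nCvΔT with Cv = (3/2)R = 12.5 J/(mol·K).
ΔU = 4.61×12.5×(156−264) = -6210 J.

-6210 J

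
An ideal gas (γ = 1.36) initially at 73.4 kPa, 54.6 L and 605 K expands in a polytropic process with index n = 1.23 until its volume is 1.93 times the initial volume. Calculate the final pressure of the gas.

Polytropic n=1.23: T₂ = T₁(V₁/V₂)^(n−1) = 605×(0.518)^0.23 = 520 K; P₂ = P₁(V₁/V₂)^n = 32.7 kPa.

32.7 kPa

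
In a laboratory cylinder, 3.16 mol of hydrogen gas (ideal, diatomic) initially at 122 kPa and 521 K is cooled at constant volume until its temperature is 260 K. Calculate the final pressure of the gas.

V₁ = nRT₁/P₁ = 3.16×8.314×521/122 = 112 L.
Isochoric: V stays 112 L; P/T = const ⇒ T₂ = 260 K, P₂ = 60.9 kPa.

60.9 kPa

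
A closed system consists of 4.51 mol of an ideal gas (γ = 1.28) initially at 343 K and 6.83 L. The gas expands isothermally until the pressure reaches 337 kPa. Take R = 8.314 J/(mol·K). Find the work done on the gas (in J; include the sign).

-22100 J

P₁ = nRT₁/V₁ = 4.51×8.314×343/6.83 = 1880 kPa.
Isothermal: T stays 343 K; PV = const ⇒ V₂ = 38.2 L, P₂ = 337 kPa.
W = nRT ln(V₂/V₁) = 4.51×8.314×343×ln(5.59) = 22100 J.
Work done on the gas = −W_by = -22100 J.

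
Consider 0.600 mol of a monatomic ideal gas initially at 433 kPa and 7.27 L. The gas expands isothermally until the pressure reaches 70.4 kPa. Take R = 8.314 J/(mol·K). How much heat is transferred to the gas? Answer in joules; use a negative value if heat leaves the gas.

5720 J

T₁ = P₁V₁/(nR) = 433×7.27/(0.600×8.314) = 631 K.
Isothermal: T stays 631 K; PV = const ⇒ V₂ = 44.7 L, P₂ = 70.4 kPa.
ΔU = 0 (ideal gas, T constant).
W = nRT ln(V₂/V₁) = 0.600×8.314×631×ln(6.15) = 5720 J.
Q = ΔU + W = 5720 J.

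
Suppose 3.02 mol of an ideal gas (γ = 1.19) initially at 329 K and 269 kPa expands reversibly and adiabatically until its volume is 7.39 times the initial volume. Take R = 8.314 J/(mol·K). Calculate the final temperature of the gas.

V₁ = nRT₁/P₁ = 3.02×8.314×329/269 = 30.7 L.
Adiabatic: TV^(γ−1) = const ⇒ T₂ = 329×(0.135)^0.190 = 225 K; PV^γ = const ⇒ P₂ = 24.9 kPa.

225 K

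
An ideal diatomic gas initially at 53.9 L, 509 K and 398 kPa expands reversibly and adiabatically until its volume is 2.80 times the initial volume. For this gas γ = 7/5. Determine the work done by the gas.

n = P₁V₁/(RT₁) = 398×53.9/(8.314×509) = 5.07 mol.
Adiabatic: TV^(γ−1) = const ⇒ T₂ = 509×(0.357)^0.400 = 337 K; PV^γ = const ⇒ P₂ = 94.2 kPa.
ΔU = nCvΔT = 5.07×20.8×(337−509) = -18100 J.
Q = 0 for an adiabatic process, so W = −ΔU = 18100 J.

18100 J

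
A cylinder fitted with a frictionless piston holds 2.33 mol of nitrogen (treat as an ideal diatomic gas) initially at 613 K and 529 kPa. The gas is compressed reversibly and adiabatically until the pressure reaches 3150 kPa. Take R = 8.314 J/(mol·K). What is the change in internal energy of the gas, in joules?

19700 J

V₁ = nRT₁/P₁ = 2.33×8.314×613/529 = 22.4 L.
Adiabatic: T₂/T₁ = (P₂/P₁)^((γ−1)/γ) ⇒ T₂ = 613×(5.95)^0.286 = 1020 K; V₂ = 6.28 L.
For an ideal gas ΔU = nCvΔT with Cv = (5/2)R = 20.8 J/(mol·K).
ΔU = 2.33×20.8×(1020−613) = 19700 J.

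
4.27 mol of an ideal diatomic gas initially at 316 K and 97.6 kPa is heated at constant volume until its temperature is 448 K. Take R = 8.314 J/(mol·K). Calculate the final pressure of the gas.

138 kPa

V₁ = nRT₁/P₁ = 4.27×8.314×316/97.6 = 115 L.
Isochoric: V stays 115 L; P/T = const ⇒ T₂ = 448 K, P₂ = 138 kPa.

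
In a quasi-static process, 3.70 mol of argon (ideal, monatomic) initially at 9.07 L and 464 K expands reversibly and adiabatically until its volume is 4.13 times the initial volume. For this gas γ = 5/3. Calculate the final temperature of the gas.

180 K

P₁ = nRT₁/V₁ = 3.70×8.314×464/9.07 = 1570 kPa.
Adiabatic: TV^(γ−1) = const ⇒ T₂ = 464×(0.242)^0.667 = 180 K; PV^γ = const ⇒ P₂ = 148 kPa.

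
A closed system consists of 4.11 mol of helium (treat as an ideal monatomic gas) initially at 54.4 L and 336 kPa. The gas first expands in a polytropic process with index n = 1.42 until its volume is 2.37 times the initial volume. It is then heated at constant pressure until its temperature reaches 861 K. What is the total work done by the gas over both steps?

T₁ = P₁V₁/(nR) = 336×54.4/(4.11×8.314) = 535 K.
Step 1 — Polytropic n=1.42: T₂ = T₁(V₁/V₂)^(n−1) = 535×(0.422)^0.42 = 372 K; P₂ = P₁(V₁/V₂)^n = 98.7 kPa.
W = (P₁V₁−P₂V₂)/(n−1) = (336×54.4−98.7×129)/0.42 = 13200 J.
ΔU = nCvΔT = 4.11×12.5×(372−535) = -8340 J.
Q = ΔU + W = 4900 J.
State after step 1: P = 98.7 kPa, V = 129 L, T = 372 K.
Step 2 — Isobaric: P stays 98.7 kPa; V/T = const ⇒ T₂ = 861 K, V₂ = 298 L.
W = PΔV = 98.7×(298−129) kPa·L = 16700 J.
ΔU = nCvΔT = 4.11×12.5×(861−372) = 25000 J.
Q = ΔU + W = nCpΔT = 41700 J.
Net over both steps: W = 29900 J, Q = 46600 J, ΔU = 16700 J.

29900 J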